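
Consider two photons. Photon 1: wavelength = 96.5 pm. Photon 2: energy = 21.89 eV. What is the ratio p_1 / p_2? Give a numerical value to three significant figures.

p_1 = 6.866e-24 kg·m/s (from wavelength = 96.5 pm, via p = h/λ).
p_2 = 1.170e-26 kg·m/s (from energy = 21.89 eV, via p = E/c).
Ratio = 6.866e-24 / 1.170e-26 = 587.

587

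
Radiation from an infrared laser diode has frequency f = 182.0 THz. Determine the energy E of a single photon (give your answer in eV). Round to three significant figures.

In SI units: f = 182.0 THz = 1.820·10^14 Hz.
The photon relation is E = hf, giving E = 1.206·10^-19 J.
Converting to eV: E = 0.7527 eV ≈ 0.753 eV.

0.753 eV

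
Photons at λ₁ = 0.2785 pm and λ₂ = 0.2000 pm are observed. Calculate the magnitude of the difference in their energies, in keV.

Using E = hc/λ: E₁ = 7.1327·10^-13 J, E₂ = 9.9322·10^-13 J.
|ΔE| = |7.1327·10^-13 − 9.9322·10^-13| = 2.80·10^-13 J = 1750 keV.

1750 keV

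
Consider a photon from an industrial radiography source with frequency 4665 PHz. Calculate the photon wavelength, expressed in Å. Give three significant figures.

0.643 Å

Take c = 2.99792458 × 10^8 m/s.
Convert to SI: f = 4665 PHz = 4.665 × 10^18 Hz.
Since λ = c/f for a photon, λ = 6.426 × 10^-11 m.
Converting to Å: λ = 0.6426 Å ≈ 0.643 Å.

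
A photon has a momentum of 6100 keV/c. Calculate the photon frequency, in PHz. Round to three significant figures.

Use h = 6.62607015 × 10^-34 J·s, c = 2.99792458 × 10^8 m/s, 1 eV = 1.602176634 × 10^-19 J.
Convert to SI: p = 6100 keV/c = 3.2600 × 10^-21 kg·m/s.
The photon relation is f = pc/h, giving f = 1.475 × 10^21 Hz.
Converting to PHz: f = 1.475 × 10^6 PHz ≈ 1.47 × 10^6 PHz.

1.47 × 10^6 PHz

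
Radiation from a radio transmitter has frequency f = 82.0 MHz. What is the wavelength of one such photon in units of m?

(c = 2.99792458e8 m/s.)
In SI units: f = 82.0 MHz = 8.20e7 Hz.
The photon relation is λ = c/f, giving λ = 3.656 m.
So λ ≈ 3.66 m.

3.66 m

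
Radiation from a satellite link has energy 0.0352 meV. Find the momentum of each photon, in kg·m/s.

(c = 2.99792458 × 10^8 m/s, 1 eV = 1.602176634 × 10^-19 J.)
Convert to SI: E = 0.0352 meV = 5.6397 × 10^-24 J.
Apply p = E/c: p = 1.881 × 10^-32 kg·m/s.
So p ≈ 1.88 × 10^-32 kg·m/s.

1.88 × 10^-32 kg·m/s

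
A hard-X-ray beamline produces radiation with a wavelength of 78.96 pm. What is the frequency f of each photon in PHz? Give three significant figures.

3800 PHz

Use c = 2.99792458e8 m/s.
In SI units: λ = 78.96 pm = 7.896e-11 m.
Since f = c/λ for a photon, f = 3.797e18 Hz.
Converting to PHz: f = 3797 PHz ≈ 3800 PHz.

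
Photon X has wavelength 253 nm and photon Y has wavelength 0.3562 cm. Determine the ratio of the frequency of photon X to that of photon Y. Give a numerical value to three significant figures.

1.41e4

f_X = 1.185e15 Hz (from wavelength = 253 nm, via f = c/λ).
f_Y = 8.416e10 Hz (from wavelength = 0.3562 cm, via f = c/λ).
Ratio = 1.185e15 / 8.416e10 = 1.41e4.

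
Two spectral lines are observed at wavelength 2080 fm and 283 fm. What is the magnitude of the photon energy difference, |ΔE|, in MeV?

Using E = hc/λ: E₁ = 9.550 × 10^-14 J, E₂ = 7.019 × 10^-13 J.
|ΔE| = |9.550 × 10^-14 − 7.019 × 10^-13| = 6.06 × 10^-13 J = 3.78 MeV.

3.78 MeV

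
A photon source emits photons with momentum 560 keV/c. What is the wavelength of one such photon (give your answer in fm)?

Convert to SI: p = 560 keV/c = 2.9928e-22 kg·m/s.
The photon relation is λ = h/p, giving λ = 2.214e-12 m.
Converting to fm: λ = 2214 fm ≈ 2210 fm.

2210 fm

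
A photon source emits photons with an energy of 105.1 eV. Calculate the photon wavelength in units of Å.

118 Å

Use h = 6.62607015·10^-34 J·s, c = 2.99792458·10^8 m/s, 1 eV = 1.602176634·10^-19 J.
Convert to SI: E = 105.1 eV = 1.6839·10^-17 J.
Apply λ = hc/E: λ = 1.180·10^-8 m.
Converting to Å: λ = 118.0 Å ≈ 118 Å.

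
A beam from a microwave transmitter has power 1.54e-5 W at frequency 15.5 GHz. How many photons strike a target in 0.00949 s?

1.42e16 photons

Total energy: E_total = P·t = 1.54e-5 × 0.00949 = 1.461e-7 J.
Per-photon energy: E = 1.027e-23 J.
N = E_total / E_photon = 1.42e16.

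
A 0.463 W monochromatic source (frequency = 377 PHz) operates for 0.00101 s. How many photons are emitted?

Total energy: E_total = P·t = 0.463 × 0.00101 = 4.676 × 10^-4 J.
Per-photon energy: E = 2.498 × 10^-16 J.
N = E_total / E_photon = 1.87 × 10^12.

1.87 × 10^12 photons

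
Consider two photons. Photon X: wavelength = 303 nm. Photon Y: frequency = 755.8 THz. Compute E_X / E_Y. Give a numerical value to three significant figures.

E_X = 6.556e-19 J (from wavelength = 303 nm, via E = hc/λ).
E_Y = 5.008e-19 J (from frequency = 755.8 THz, via E = hf).
Ratio = 6.556e-19 / 5.008e-19 = 1.31.

1.31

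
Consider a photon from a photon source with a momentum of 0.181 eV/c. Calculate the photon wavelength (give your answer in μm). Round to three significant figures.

6.85 μm

Use h = 6.62607015e-34 J·s, c = 2.99792458e8 m/s, 1 eV = 1.602176634e-19 J.
In SI units: p = 0.181 eV/c = 9.6732e-29 kg·m/s.
Apply λ = h/p: λ = 6.850e-6 m.
Converting to μm: λ = 6.850 μm ≈ 6.85 μm.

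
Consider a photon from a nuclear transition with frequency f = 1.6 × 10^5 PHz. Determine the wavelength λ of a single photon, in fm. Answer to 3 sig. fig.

1870 fm

Convert to SI: f = 1.6 × 10^5 PHz = 1.6 × 10^20 Hz.
For a photon λ = c/f, so λ = 1.874 × 10^-12 m.
Converting to fm: λ = 1874 fm ≈ 1870 fm.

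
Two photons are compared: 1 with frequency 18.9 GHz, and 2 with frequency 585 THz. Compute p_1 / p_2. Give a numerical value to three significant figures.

p_1 = 4.177 × 10^-32 kg·m/s (from frequency = 18.9 GHz, via p = hf/c).
p_2 = 1.293 × 10^-27 kg·m/s (from frequency = 585 THz, via p = hf/c).
Ratio = 4.177 × 10^-32 / 1.293 × 10^-27 = 3.23 × 10^-5.

3.23 × 10^-5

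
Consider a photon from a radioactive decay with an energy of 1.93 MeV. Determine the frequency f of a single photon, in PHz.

4.67·10^5 PHz

Use h = 6.62607015·10^-34 J·s, 1 eV = 1.602176634·10^-19 J.
Convert to SI: E = 1.93 MeV = 3.0922·10^-13 J.
Apply f = E/h: f = 4.667·10^20 Hz.
Converting to PHz: f = 466700 PHz ≈ 4.67·10^5 PHz.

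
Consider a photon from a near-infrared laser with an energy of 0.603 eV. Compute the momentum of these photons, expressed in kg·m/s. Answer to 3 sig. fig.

Use c = 2.99792458·10^8 m/s, 1 eV = 1.602176634·10^-19 J.
First convert: E = 0.603 eV = 9.6611·10^-20 J.
For a photon p = E/c, so p = 3.223·10^-28 kg·m/s.
So p ≈ 3.22·10^-28 kg·m/s.

3.22·10^-28 kg·m/s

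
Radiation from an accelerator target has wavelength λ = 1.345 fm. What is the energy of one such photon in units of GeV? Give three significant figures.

0.922 GeV

Convert to SI: λ = 1.345 fm = 1.345 × 10^-15 m.
The photon relation is E = hc/λ, giving E = 1.477 × 10^-10 J.
Converting to GeV: E = 0.9218 GeV ≈ 0.922 GeV.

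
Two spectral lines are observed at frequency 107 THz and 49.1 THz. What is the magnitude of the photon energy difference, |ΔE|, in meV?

Using E = hf: E₁ = 7.090e-20 J, E₂ = 3.253e-20 J.
|ΔE| = |7.090e-20 − 3.253e-20| = 3.84e-20 J = 239 meV.

239 meV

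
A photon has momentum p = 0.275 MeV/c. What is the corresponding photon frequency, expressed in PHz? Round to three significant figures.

Convert to SI: p = 0.275 MeV/c = 1.4697e-22 kg·m/s.
For a photon f = pc/h, so f = 6.649e19 Hz.
Converting to PHz: f = 66490 PHz ≈ 6.65e4 PHz.

6.65e4 PHz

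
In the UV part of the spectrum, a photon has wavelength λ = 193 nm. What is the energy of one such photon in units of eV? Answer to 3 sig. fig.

6.42 eV

Take h = 6.62607015 × 10^-34 J·s, c = 2.99792458 × 10^8 m/s, 1 eV = 1.602176634 × 10^-19 J.
In SI units: λ = 193 nm = 1.93 × 10^-7 m.
Apply E = hc/λ: E = 1.029 × 10^-18 J.
Converting to eV: E = 6.424 eV ≈ 6.42 eV.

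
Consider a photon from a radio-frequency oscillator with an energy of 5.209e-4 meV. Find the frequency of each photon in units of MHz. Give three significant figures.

In SI units: E = 5.209e-4 meV = 8.3457e-26 J.
Apply f = E/h: f = 1.260e8 Hz.
Converting to MHz: f = 126.0 MHz ≈ 126 MHz.

126 MHz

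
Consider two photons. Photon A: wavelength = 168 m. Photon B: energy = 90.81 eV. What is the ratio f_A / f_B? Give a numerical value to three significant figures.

8.13e-11

f_A = 1.784e6 Hz (from wavelength = 168 m, via f = c/λ).
f_B = 2.196e16 Hz (from energy = 90.81 eV, via f = E/h).
Ratio = 1.784e6 / 2.196e16 = 8.13e-11.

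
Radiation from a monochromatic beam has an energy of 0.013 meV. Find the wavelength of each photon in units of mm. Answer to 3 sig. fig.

(h = 6.62607015 × 10^-34 J·s, c = 2.99792458 × 10^8 m/s, 1 eV = 1.602176634 × 10^-19 J.)
First convert: E = 0.013 meV = 2.0828 × 10^-24 J.
The photon relation is λ = hc/E, giving λ = 0.09537 m.
Converting to mm: λ = 95.37 mm ≈ 95.4 mm.

95.4 mm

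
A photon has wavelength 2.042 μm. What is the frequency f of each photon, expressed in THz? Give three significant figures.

147 THz

Take c = 2.99792458e8 m/s.
First convert: λ = 2.042 μm = 2.042e-6 m.
Since f = c/λ for a photon, f = 1.468e14 Hz.
Converting to THz: f = 146.8 THz ≈ 147 THz.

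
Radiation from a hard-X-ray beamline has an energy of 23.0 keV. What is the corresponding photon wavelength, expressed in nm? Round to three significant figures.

0.0539 nm

Convert to SI: E = 23.0 keV = 3.6850e-15 J.
Apply λ = hc/E: λ = 5.391e-11 m.
Converting to nm: λ = 0.05391 nm ≈ 0.0539 nm.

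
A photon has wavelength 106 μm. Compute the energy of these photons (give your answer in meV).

First convert: λ = 106 μm = 1.06 × 10^-4 m.
For a photon E = hc/λ, so E = 1.874 × 10^-21 J.
Converting to meV: E = 11.70 meV ≈ 11.7 meV.

11.7 meV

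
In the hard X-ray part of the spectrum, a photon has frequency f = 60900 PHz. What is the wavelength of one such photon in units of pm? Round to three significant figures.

In SI units: f = 60900 PHz = 6.09 × 10^19 Hz.
For a photon λ = c/f, so λ = 4.923 × 10^-12 m.
Converting to pm: λ = 4.923 pm ≈ 4.92 pm.

4.92 pm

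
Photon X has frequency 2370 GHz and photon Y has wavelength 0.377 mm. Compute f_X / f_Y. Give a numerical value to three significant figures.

2.98

f_X = 2.370·10^12 Hz (from frequency = 2370 GHz, via f given directly).
f_Y = 7.952·10^11 Hz (from wavelength = 0.377 mm, via f = c/λ).
Ratio = 2.370·10^12 / 7.952·10^11 = 2.98.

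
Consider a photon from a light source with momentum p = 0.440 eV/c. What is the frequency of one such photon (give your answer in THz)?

In SI units: p = 0.440 eV/c = 2.3515e-28 kg·m/s.
For a photon f = pc/h, so f = 1.064e14 Hz.
Converting to THz: f = 106.4 THz ≈ 106 THz.

106 THz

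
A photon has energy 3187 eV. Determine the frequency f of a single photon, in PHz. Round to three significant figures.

Convert to SI: E = 3187 eV = 5.1061 × 10^-16 J.
Apply f = E/h: f = 7.706 × 10^17 Hz.
Converting to PHz: f = 770.6 PHz ≈ 771 PHz.

771 PHz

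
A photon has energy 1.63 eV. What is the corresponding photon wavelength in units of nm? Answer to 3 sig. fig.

761 nm

Convert to SI: E = 1.63 eV = 2.6115·10^-19 J.
For a photon λ = hc/E, so λ = 7.606·10^-7 m.
Converting to nm: λ = 760.6 nm ≈ 761 nm.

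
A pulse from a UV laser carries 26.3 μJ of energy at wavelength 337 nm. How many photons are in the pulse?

4.46·10^13 photons

Per-photon energy: E = 5.894·10^-19 J (from wavelength = 337 nm).
N = E_total / E_photon = 2.63·10^-5 J / 5.894·10^-19 J = 4.46·10^13.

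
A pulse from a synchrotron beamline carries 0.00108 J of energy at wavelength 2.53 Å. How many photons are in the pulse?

Per-photon energy: E = 7.852e-16 J (from wavelength = 2.53 Å).
N = E_total / E_photon = 0.00108 J / 7.852e-16 J = 1.38e12.

1.38e12 photons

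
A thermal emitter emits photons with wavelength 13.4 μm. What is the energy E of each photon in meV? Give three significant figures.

92.5 meV

In SI units: λ = 13.4 μm = 1.34 × 10^-5 m.
For a photon E = hc/λ, so E = 1.482 × 10^-20 J.
Converting to meV: E = 92.53 meV ≈ 92.5 meV.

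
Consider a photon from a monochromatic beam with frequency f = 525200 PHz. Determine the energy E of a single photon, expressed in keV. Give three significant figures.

Take h = 6.62607015 × 10^-34 J·s, 1 eV = 1.602176634 × 10^-19 J.
First convert: f = 525200 PHz = 5.252 × 10^20 Hz.
The photon relation is E = hf, giving E = 3.480 × 10^-13 J.
Converting to keV: E = 2172 keV ≈ 2170 keV.

2170 keV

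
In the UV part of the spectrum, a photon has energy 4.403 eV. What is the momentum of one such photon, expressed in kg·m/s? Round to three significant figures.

First convert: E = 4.403 eV = 7.0544e-19 J.
Since p = E/c for a photon, p = 2.353e-27 kg·m/s.
So p ≈ 2.35e-27 kg·m/s.

2.35e-27 kg·m/s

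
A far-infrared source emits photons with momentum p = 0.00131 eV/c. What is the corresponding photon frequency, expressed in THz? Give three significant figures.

0.317 THz

Convert to SI: p = 0.00131 eV/c = 7.0010 × 10^-31 kg·m/s.
The photon relation is f = pc/h, giving f = 3.168 × 10^11 Hz.
Converting to THz: f = 0.3168 THz ≈ 0.317 THz.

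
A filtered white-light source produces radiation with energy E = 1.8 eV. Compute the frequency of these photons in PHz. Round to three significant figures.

0.435 PHz

In SI units: E = 1.8 eV = 2.8839e-19 J.
Apply f = E/h: f = 4.352e14 Hz.
Converting to PHz: f = 0.4352 PHz ≈ 0.435 PHz.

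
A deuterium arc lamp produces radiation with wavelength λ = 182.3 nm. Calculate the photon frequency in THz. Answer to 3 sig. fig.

1640 THz

Use c = 2.99792458 × 10^8 m/s.
Convert to SI: λ = 182.3 nm = 1.823 × 10^-7 m.
Apply f = c/λ: f = 1.645 × 10^15 Hz.
Converting to THz: f = 1645 THz ≈ 1640 THz.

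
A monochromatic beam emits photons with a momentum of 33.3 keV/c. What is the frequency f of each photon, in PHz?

(h = 6.62607015e-34 J·s, c = 2.99792458e8 m/s, 1 eV = 1.602176634e-19 J.)
In SI units: p = 33.3 keV/c = 1.7796e-23 kg·m/s.
For a photon f = pc/h, so f = 8.052e18 Hz.
Converting to PHz: f = 8052 PHz ≈ 8050 PHz.

8050 PHz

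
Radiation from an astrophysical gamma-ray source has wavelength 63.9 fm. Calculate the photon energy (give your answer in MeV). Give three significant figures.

Use h = 6.62607015e-34 J·s, c = 2.99792458e8 m/s, 1 eV = 1.602176634e-19 J.
First convert: λ = 63.9 fm = 6.39e-14 m.
Since E = hc/λ for a photon, E = 3.109e-12 J.
Converting to MeV: E = 19.40 MeV ≈ 19.4 MeV.

19.4 MeV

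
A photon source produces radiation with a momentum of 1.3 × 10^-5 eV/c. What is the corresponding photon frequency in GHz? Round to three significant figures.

(h = 6.62607015 × 10^-34 J·s, c = 2.99792458 × 10^8 m/s, 1 eV = 1.602176634 × 10^-19 J.)
In SI units: p = 1.3 × 10^-5 eV/c = 6.9476 × 10^-33 kg·m/s.
The photon relation is f = pc/h, giving f = 3.143 × 10^9 Hz.
Converting to GHz: f = 3.143 GHz ≈ 3.14 GHz.

3.14 GHz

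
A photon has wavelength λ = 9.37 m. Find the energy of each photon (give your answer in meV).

Use h = 6.62607015e-34 J·s, c = 2.99792458e8 m/s, 1 eV = 1.602176634e-19 J.
Since E = hc/λ for a photon, E = 2.120e-26 J.
Converting to meV: E = 1.323e-4 meV ≈ 1.32e-4 meV.

1.32e-4 meV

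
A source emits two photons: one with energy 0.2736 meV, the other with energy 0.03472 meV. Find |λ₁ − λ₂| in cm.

Using λ = hc/E: λ₁ = 0.0045316 m, λ₂ = 0.035710 m.
|Δλ| = |0.0045316 − 0.035710| = 0.0312 m = 3.12 cm.

3.12 cm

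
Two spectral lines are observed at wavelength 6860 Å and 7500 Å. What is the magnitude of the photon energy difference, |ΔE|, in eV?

Using E = hc/λ: E₁ = 2.896e-19 J, E₂ = 2.649e-19 J.
|ΔE| = |2.896e-19 − 2.649e-19| = 2.47e-20 J = 0.154 eV.

0.154 eV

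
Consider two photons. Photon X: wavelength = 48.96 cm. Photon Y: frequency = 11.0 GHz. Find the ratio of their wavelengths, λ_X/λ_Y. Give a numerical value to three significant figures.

18.0

λ_X = 0.4896 m (from wavelength = 48.96 cm, via λ given directly).
λ_Y = 0.02725 m (from frequency = 11.0 GHz, via λ = c/f).
Ratio = 0.4896 / 0.02725 = 18.0.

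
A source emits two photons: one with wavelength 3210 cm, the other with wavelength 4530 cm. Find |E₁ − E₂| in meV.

Using E = hc/λ: E₁ = 6.188e-27 J, E₂ = 4.385e-27 J.
|ΔE| = |6.188e-27 − 4.385e-27| = 1.80e-27 J = 1.13e-5 meV.

1.13e-5 meV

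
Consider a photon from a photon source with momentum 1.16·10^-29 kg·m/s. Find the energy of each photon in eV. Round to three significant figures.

0.0217 eV

The photon relation is E = pc, giving E = 3.478·10^-21 J.
Converting to eV: E = 0.02171 eV ≈ 0.0217 eV.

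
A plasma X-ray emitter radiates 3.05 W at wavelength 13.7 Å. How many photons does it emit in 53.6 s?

1.13 × 10^18 photons

Total energy: E_total = P·t = 3.05 × 53.6 = 163.5 J.
Per-photon energy: E = 1.450 × 10^-16 J.
N = E_total / E_photon = 1.13 × 10^18.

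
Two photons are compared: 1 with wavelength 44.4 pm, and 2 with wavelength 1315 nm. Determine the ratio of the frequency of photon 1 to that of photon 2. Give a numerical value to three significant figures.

2.96e4

f_1 = 6.752e18 Hz (from wavelength = 44.4 pm, via f = c/λ).
f_2 = 2.280e14 Hz (from wavelength = 1315 nm, via f = c/λ).
Ratio = 6.752e18 / 2.280e14 = 2.96e4.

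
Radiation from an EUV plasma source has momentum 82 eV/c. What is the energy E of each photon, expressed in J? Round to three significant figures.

1.31e-17 J

First convert: p = 82 eV/c = 4.3823e-26 kg·m/s.
For a photon E = pc, so E = 1.314e-17 J.
So E ≈ 1.31e-17 J.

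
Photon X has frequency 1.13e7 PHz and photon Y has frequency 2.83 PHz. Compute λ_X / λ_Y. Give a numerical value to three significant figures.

λ_X = 2.653e-14 m (from frequency = 1.13e7 PHz, via λ = c/f).
λ_Y = 1.059e-7 m (from frequency = 2.83 PHz, via λ = c/f).
Ratio = 2.653e-14 / 1.059e-7 = 2.50e-7.

2.50e-7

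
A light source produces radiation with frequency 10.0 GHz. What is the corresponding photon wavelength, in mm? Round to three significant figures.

30.0 mm

Convert to SI: f = 10.0 GHz = 1.00 × 10^10 Hz.
Apply λ = c/f: λ = 0.02998 m.
Converting to mm: λ = 29.98 mm ≈ 30.0 mm.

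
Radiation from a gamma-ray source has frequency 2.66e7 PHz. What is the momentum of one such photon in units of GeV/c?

0.110 GeV/c

In SI units: f = 2.66e7 PHz = 2.66e22 Hz.
For a photon p = hf/c, so p = 5.879e-20 kg·m/s.
Converting to GeV/c: p = 0.1100 GeV/c ≈ 0.110 GeV/c.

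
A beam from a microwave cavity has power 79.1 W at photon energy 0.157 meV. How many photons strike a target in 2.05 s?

6.45e24 photons

Total energy: E_total = P·t = 79.1 × 2.05 = 162.2 J.
Per-photon energy: E = 2.515e-23 J.
N = E_total / E_photon = 6.45e24.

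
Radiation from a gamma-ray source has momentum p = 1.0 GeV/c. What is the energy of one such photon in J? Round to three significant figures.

In SI units: p = 1.0 GeV/c = 5.3443e-19 kg·m/s.
Since E = pc for a photon, E = 1.602e-10 J.
So E ≈ 1.60e-10 J.

1.60e-10 J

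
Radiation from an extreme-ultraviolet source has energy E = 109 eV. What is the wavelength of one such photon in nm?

11.4 nm

Convert to SI: E = 109 eV = 1.7464 × 10^-17 J.
Apply λ = hc/E: λ = 1.137 × 10^-8 m.
Converting to nm: λ = 11.37 nm ≈ 11.4 nm.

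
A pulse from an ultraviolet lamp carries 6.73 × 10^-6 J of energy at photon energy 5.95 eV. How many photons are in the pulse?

7.06 × 10^12 photons

Per-photon energy: E = 9.533 × 10^-19 J (from energy = 5.95 eV).
N = E_total / E_photon = 6.73 × 10^-6 J / 9.533 × 10^-19 J = 7.06 × 10^12.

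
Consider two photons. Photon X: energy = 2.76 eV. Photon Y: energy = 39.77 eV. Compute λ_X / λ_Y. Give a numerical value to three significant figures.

14.4

λ_X = 4.492 × 10^-7 m (from energy = 2.76 eV, via λ = hc/E).
λ_Y = 3.118 × 10^-8 m (from energy = 39.77 eV, via λ = hc/E).
Ratio = 4.492 × 10^-7 / 3.118 × 10^-8 = 14.4.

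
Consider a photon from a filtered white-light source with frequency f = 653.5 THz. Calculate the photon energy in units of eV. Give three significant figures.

Take h = 6.62607015e-34 J·s, 1 eV = 1.602176634e-19 J.
In SI units: f = 653.5 THz = 6.535e14 Hz.
Apply E = hf: E = 4.330e-19 J.
Converting to eV: E = 2.703 eV ≈ 2.70 eV.

2.70 eV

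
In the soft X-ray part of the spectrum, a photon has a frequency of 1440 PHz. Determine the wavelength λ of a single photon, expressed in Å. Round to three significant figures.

First convert: f = 1440 PHz = 1.44 × 10^18 Hz.
Since λ = c/f for a photon, λ = 2.082 × 10^-10 m.
Converting to Å: λ = 2.082 Å ≈ 2.08 Å.

2.08 Å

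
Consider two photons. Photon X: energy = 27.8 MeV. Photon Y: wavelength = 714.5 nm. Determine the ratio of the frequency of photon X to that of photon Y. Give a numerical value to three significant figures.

1.60e7

f_X = 6.722e21 Hz (from energy = 27.8 MeV, via f = E/h).
f_Y = 4.196e14 Hz (from wavelength = 714.5 nm, via f = c/λ).
Ratio = 6.722e21 / 4.196e14 = 1.60e7.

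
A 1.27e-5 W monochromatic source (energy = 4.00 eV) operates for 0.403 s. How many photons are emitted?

7.99e12 photons

Total energy: E_total = P·t = 1.27e-5 × 0.403 = 5.118e-6 J.
Per-photon energy: E = 6.409e-19 J.
N = E_total / E_photon = 7.99e12.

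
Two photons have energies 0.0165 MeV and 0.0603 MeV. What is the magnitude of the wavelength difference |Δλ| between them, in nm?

0.0546 nm

Using λ = hc/E: λ₁ = 7.514·10^-11 m, λ₂ = 2.056·10^-11 m.
|Δλ| = |7.514·10^-11 − 2.056·10^-11| = 5.46·10^-11 m = 0.0546 nm.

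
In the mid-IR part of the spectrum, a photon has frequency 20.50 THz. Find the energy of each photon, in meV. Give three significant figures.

First convert: f = 20.50 THz = 2.050·10^13 Hz.
For a photon E = hf, so E = 1.358·10^-20 J.
Converting to meV: E = 84.78 meV ≈ 84.8 meV.

84.8 meV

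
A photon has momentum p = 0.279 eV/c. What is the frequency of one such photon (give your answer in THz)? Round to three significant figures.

(h = 6.62607015e-34 J·s, c = 2.99792458e8 m/s, 1 eV = 1.602176634e-19 J.)
Convert to SI: p = 0.279 eV/c = 1.4911e-28 kg·m/s.
For a photon f = pc/h, so f = 6.746e13 Hz.
Converting to THz: f = 67.46 THz ≈ 67.5 THz.

67.5 THz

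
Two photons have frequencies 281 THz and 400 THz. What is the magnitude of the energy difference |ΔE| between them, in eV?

0.492 eV

Using E = hf: E₁ = 1.862 × 10^-19 J, E₂ = 2.650 × 10^-19 J.
|ΔE| = |1.862 × 10^-19 − 2.650 × 10^-19| = 7.89 × 10^-20 J = 0.492 eV.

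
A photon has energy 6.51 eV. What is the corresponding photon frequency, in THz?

Convert to SI: E = 6.51 eV = 1.0430e-18 J.
For a photon f = E/h, so f = 1.574e15 Hz.
Converting to THz: f = 1574 THz ≈ 1570 THz.

1570 THz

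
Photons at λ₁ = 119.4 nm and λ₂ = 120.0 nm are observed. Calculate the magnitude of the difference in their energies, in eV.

0.0519 eV

Using E = hc/λ: E₁ = 1.6637 × 10^-18 J, E₂ = 1.6554 × 10^-18 J.
|ΔE| = |1.6637 × 10^-18 − 1.6554 × 10^-18| = 8.32 × 10^-21 J = 0.0519 eV.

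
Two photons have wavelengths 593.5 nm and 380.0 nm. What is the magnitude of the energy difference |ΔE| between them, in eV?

1.17 eV

Using E = hc/λ: E₁ = 3.3470e-19 J, E₂ = 5.2275e-19 J.
|ΔE| = |3.3470e-19 − 5.2275e-19| = 1.88e-19 J = 1.17 eV.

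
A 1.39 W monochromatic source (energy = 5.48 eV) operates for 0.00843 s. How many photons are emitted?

1.33 × 10^16 photons

Total energy: E_total = P·t = 1.39 × 0.00843 = 0.01172 J.
Per-photon energy: E = 8.780 × 10^-19 J.
N = E_total / E_photon = 1.33 × 10^16.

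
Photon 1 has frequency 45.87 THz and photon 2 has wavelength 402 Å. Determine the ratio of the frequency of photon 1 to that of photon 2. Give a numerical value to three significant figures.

f_1 = 4.587·10^13 Hz (from frequency = 45.87 THz, via f given directly).
f_2 = 7.458·10^15 Hz (from wavelength = 402 Å, via f = c/λ).
Ratio = 4.587·10^13 / 7.458·10^15 = 6.15·10^-3.

6.15·10^-3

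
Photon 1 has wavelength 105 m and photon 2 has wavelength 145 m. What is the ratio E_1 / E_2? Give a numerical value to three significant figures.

1.38

E_1 = 1.892 × 10^-27 J (from wavelength = 105 m, via E = hc/λ).
E_2 = 1.370 × 10^-27 J (from wavelength = 145 m, via E = hc/λ).
Ratio = 1.892 × 10^-27 / 1.370 × 10^-27 = 1.38.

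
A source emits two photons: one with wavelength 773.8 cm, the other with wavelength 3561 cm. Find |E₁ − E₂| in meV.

1.25 × 10^-4 meV

Using E = hc/λ: E₁ = 2.5671 × 10^-26 J, E₂ = 5.5783 × 10^-27 J.
|ΔE| = |2.5671 × 10^-26 − 5.5783 × 10^-27| = 2.01 × 10^-26 J = 1.25 × 10^-4 meV.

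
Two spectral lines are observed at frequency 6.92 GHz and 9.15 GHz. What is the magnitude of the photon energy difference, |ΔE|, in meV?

9.22e-3 meV

Using E = hf: E₁ = 4.585e-24 J, E₂ = 6.063e-24 J.
|ΔE| = |4.585e-24 − 6.063e-24| = 1.48e-24 J = 9.22e-3 meV.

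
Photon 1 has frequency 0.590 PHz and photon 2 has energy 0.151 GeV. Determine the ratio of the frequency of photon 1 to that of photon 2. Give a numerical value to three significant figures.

1.62 × 10^-8

f_1 = 5.900 × 10^14 Hz (from frequency = 0.590 PHz, via f given directly).
f_2 = 3.651 × 10^22 Hz (from energy = 0.151 GeV, via f = E/h).
Ratio = 5.900 × 10^14 / 3.651 × 10^22 = 1.62 × 10^-8.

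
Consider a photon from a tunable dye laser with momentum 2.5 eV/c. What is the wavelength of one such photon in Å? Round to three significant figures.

4960 Å

Use h = 6.62607015e-34 J·s, c = 2.99792458e8 m/s, 1 eV = 1.602176634e-19 J.
In SI units: p = 2.5 eV/c = 1.3361e-27 kg·m/s.
Apply λ = h/p: λ = 4.959e-7 m.
Converting to Å: λ = 4959 Å ≈ 4960 Å.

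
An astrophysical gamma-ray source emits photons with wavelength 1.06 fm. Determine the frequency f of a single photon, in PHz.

In SI units: λ = 1.06 fm = 1.06e-15 m.
For a photon f = c/λ, so f = 2.828e23 Hz.
Converting to PHz: f = 2.828e8 PHz ≈ 2.83e8 PHz.

2.83e8 PHz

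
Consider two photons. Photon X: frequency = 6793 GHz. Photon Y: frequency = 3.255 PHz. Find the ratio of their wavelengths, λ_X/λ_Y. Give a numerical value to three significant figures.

λ_X = 4.413e-5 m (from frequency = 6793 GHz, via λ = c/f).
λ_Y = 9.210e-8 m (from frequency = 3.255 PHz, via λ = c/f).
Ratio = 4.413e-5 / 9.210e-8 = 479.

479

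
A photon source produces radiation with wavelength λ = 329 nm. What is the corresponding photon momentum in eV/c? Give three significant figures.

Take h = 6.62607015 × 10^-34 J·s, c = 2.99792458 × 10^8 m/s, 1 eV = 1.602176634 × 10^-19 J.
In SI units: λ = 329 nm = 3.29 × 10^-7 m.
The photon relation is p = h/λ, giving p = 2.014 × 10^-27 kg·m/s.
Converting to eV/c: p = 3.769 eV/c ≈ 3.77 eV/c.

3.77 eV/c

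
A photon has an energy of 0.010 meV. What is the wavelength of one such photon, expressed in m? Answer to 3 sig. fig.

0.124 m

Use h = 6.62607015e-34 J·s, c = 2.99792458e8 m/s, 1 eV = 1.602176634e-19 J.
In SI units: E = 0.010 meV = 1.6022e-24 J.
Since λ = hc/E for a photon, λ = 0.1240 m.
So λ ≈ 0.124 m.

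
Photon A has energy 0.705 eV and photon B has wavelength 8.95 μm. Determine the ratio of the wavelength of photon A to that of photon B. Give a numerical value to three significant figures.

λ_A = 1.759 × 10^-6 m (from energy = 0.705 eV, via λ = hc/E).
λ_B = 8.950 × 10^-6 m (from wavelength = 8.95 μm, via λ given directly).
Ratio = 1.759 × 10^-6 / 8.950 × 10^-6 = 0.196.

0.196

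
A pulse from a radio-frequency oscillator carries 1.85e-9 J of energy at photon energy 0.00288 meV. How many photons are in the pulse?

Per-photon energy: E = 4.614e-25 J (from energy = 0.00288 meV).
N = E_total / E_photon = 1.85e-9 J / 4.614e-25 J = 4.01e15.

4.01e15 photons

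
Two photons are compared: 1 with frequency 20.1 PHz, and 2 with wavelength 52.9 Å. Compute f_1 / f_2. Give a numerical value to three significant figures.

0.355

f_1 = 2.010 × 10^16 Hz (from frequency = 20.1 PHz, via f given directly).
f_2 = 5.667 × 10^16 Hz (from wavelength = 52.9 Å, via f = c/λ).
Ratio = 2.010 × 10^16 / 5.667 × 10^16 = 0.355.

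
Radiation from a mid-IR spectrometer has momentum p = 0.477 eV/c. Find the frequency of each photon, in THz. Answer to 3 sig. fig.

115 THz

Use h = 6.62607015 × 10^-34 J·s, c = 2.99792458 × 10^8 m/s, 1 eV = 1.602176634 × 10^-19 J.
In SI units: p = 0.477 eV/c = 2.5492 × 10^-28 kg·m/s.
Apply f = pc/h: f = 1.153 × 10^14 Hz.
Converting to THz: f = 115.3 THz ≈ 115 THz.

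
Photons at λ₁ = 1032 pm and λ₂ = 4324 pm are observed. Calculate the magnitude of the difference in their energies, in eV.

915 eV

Using E = hc/λ: E₁ = 1.9249·10^-16 J, E₂ = 4.5940·10^-17 J.
|ΔE| = |1.9249·10^-16 − 4.5940·10^-17| = 1.47·10^-16 J = 915 eV.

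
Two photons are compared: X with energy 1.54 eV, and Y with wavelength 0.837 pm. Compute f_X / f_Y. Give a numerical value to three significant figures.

1.04e-6

f_X = 3.724e14 Hz (from energy = 1.54 eV, via f = E/h).
f_Y = 3.582e20 Hz (from wavelength = 0.837 pm, via f = c/λ).
Ratio = 3.724e14 / 3.582e20 = 1.04e-6.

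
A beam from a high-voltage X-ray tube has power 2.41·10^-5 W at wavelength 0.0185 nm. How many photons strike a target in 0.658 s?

Total energy: E_total = P·t = 2.41·10^-5 × 0.658 = 1.586·10^-5 J.
Per-photon energy: E = 1.074·10^-14 J.
N = E_total / E_photon = 1.48·10^9.

1.48·10^9 photons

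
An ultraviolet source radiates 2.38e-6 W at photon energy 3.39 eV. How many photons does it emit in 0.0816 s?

3.58e11 photons

Total energy: E_total = P·t = 2.38e-6 × 0.0816 = 1.942e-7 J.
Per-photon energy: E = 5.431e-19 J.
N = E_total / E_photon = 3.58e11.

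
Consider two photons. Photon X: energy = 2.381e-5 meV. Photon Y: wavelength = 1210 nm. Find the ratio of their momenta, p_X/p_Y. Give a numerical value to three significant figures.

2.32e-8

p_X = 1.272e-35 kg·m/s (from energy = 2.381e-5 meV, via p = E/c).
p_Y = 5.476e-28 kg·m/s (from wavelength = 1210 nm, via p = h/λ).
Ratio = 1.272e-35 / 5.476e-28 = 2.32e-8.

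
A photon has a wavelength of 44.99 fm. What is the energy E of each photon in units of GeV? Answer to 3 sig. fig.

First convert: λ = 44.99 fm = 4.499e-14 m.
Apply E = hc/λ: E = 4.415e-12 J.
Converting to GeV: E = 0.02756 GeV ≈ 0.0276 GeV.

0.0276 GeV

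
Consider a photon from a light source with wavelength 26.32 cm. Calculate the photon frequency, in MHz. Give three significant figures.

1140 MHz

Use c = 2.99792458 × 10^8 m/s.
In SI units: λ = 26.32 cm = 0.2632 m.
The photon relation is f = c/λ, giving f = 1.139 × 10^9 Hz.
Converting to MHz: f = 1139 MHz ≈ 1140 MHz.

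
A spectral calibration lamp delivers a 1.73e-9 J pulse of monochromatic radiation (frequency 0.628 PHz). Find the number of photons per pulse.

Per-photon energy: E = 4.161e-19 J (from frequency = 0.628 PHz).
N = E_total / E_photon = 1.73e-9 J / 4.161e-19 J = 4.16e9.

4.16e9 photons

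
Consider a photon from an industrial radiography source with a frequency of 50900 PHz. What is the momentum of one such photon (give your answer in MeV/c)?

Take h = 6.62607015 × 10^-34 J·s, c = 2.99792458 × 10^8 m/s, 1 eV = 1.602176634 × 10^-19 J.
Convert to SI: f = 50900 PHz = 5.09 × 10^19 Hz.
Since p = hf/c for a photon, p = 1.125 × 10^-22 kg·m/s.
Converting to MeV/c: p = 0.2105 MeV/c ≈ 0.211 MeV/c.

0.211 MeV/c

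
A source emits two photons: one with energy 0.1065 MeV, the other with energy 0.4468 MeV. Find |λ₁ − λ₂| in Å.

Using λ = hc/E: λ₁ = 1.1642e-11 m, λ₂ = 2.7749e-12 m.
|Δλ| = |1.1642e-11 − 2.7749e-12| = 8.87e-12 m = 0.0887 Å.

0.0887 Å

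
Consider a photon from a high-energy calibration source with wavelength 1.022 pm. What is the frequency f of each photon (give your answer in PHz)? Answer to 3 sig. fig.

In SI units: λ = 1.022 pm = 1.022e-12 m.
For a photon f = c/λ, so f = 2.933e20 Hz.
Converting to PHz: f = 293300 PHz ≈ 2.93e5 PHz.

2.93e5 PHz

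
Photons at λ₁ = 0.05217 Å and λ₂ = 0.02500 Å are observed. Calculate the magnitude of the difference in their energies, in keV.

Using E = hc/λ: E₁ = 3.8076e-14 J, E₂ = 7.9458e-14 J.
|ΔE| = |3.8076e-14 − 7.9458e-14| = 4.14e-14 J = 258 keV.

258 keV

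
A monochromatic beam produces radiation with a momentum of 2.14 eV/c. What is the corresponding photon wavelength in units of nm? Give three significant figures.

579 nm

Take h = 6.62607015 × 10^-34 J·s, c = 2.99792458 × 10^8 m/s, 1 eV = 1.602176634 × 10^-19 J.
Convert to SI: p = 2.14 eV/c = 1.1437 × 10^-27 kg·m/s.
Apply λ = h/p: λ = 5.794 × 10^-7 m.
Converting to nm: λ = 579.4 nm ≈ 579 nm.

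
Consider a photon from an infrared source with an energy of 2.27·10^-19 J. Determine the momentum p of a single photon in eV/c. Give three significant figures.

For a photon p = E/c, so p = 7.572·10^-28 kg·m/s.
Converting to eV/c: p = 1.417 eV/c ≈ 1.42 eV/c.

1.42 eV/c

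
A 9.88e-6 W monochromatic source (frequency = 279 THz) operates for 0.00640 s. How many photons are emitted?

3.42e11 photons

Total energy: E_total = P·t = 9.88e-6 × 0.00640 = 6.323e-8 J.
Per-photon energy: E = 1.849e-19 J.
N = E_total / E_photon = 3.42e11.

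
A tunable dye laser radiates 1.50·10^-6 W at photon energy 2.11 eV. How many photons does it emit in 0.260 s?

1.15·10^12 photons

Total energy: E_total = P·t = 1.50·10^-6 × 0.260 = 3.900·10^-7 J.
Per-photon energy: E = 3.381·10^-19 J.
N = E_total / E_photon = 1.15·10^12.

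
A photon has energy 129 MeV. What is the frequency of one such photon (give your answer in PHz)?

3.12e7 PHz

(h = 6.62607015e-34 J·s, 1 eV = 1.602176634e-19 J.)
In SI units: E = 129 MeV = 2.0668e-11 J.
For a photon f = E/h, so f = 3.119e22 Hz.
Converting to PHz: f = 3.119e7 PHz ≈ 3.12e7 PHz.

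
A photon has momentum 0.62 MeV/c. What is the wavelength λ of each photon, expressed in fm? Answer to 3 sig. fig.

2000 fm

First convert: p = 0.62 MeV/c = 3.3135 × 10^-22 kg·m/s.
Apply λ = h/p: λ = 2.000 × 10^-12 m.
Converting to fm: λ = 2000 fm ≈ 2000 fm.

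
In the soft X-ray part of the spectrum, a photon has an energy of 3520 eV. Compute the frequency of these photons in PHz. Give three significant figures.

(h = 6.62607015 × 10^-34 J·s, 1 eV = 1.602176634 × 10^-19 J.)
First convert: E = 3520 eV = 5.6397 × 10^-16 J.
Since f = E/h for a photon, f = 8.511 × 10^17 Hz.
Converting to PHz: f = 851.1 PHz ≈ 851 PHz.

851 PHz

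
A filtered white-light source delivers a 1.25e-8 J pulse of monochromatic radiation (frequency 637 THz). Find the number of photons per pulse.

2.96e10 photons

Per-photon energy: E = 4.221e-19 J (from frequency = 637 THz).
N = E_total / E_photon = 1.25e-8 J / 4.221e-19 J = 2.96e10.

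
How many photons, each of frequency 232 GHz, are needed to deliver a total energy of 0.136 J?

8.85·10^20 photons

Per-photon energy: E = 1.537·10^-22 J (from frequency = 232 GHz).
N = E_total / E_photon = 0.136 J / 1.537·10^-22 J = 8.85·10^20.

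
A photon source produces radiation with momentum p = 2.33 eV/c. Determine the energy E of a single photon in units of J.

3.73e-19 J

Take c = 2.99792458e8 m/s, 1 eV = 1.602176634e-19 J.
Convert to SI: p = 2.33 eV/c = 1.2452e-27 kg·m/s.
Apply E = pc: E = 3.733e-19 J.
So E ≈ 3.73e-19 J.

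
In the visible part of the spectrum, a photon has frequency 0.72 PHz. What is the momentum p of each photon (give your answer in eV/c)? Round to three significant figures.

In SI units: f = 0.72 PHz = 7.2e14 Hz.
The photon relation is p = hf/c, giving p = 1.591e-27 kg·m/s.
Converting to eV/c: p = 2.978 eV/c ≈ 2.98 eV/c.

2.98 eV/c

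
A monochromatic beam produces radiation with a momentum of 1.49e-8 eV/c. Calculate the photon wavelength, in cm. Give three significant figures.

(h = 6.62607015e-34 J·s, c = 2.99792458e8 m/s, 1 eV = 1.602176634e-19 J.)
First convert: p = 1.49e-8 eV/c = 7.9630e-36 kg·m/s.
The photon relation is λ = h/p, giving λ = 83.21 m.
Converting to cm: λ = 8321 cm ≈ 8320 cm.

8320 cm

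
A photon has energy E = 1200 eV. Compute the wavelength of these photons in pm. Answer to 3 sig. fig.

1030 pm

Convert to SI: E = 1200 eV = 1.9226 × 10^-16 J.
The photon relation is λ = hc/E, giving λ = 1.033 × 10^-9 m.
Converting to pm: λ = 1033 pm ≈ 1030 pm.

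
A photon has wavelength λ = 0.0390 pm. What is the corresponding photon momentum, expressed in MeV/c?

First convert: λ = 0.0390 pm = 3.90 × 10^-14 m.
Apply p = h/λ: p = 1.699 × 10^-20 kg·m/s.
Converting to MeV/c: p = 31.79 MeV/c ≈ 31.8 MeV/c.

31.8 MeV/c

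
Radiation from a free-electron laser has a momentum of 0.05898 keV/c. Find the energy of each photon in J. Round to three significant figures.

9.45·10^-18 J

Convert to SI: p = 0.05898 keV/c = 3.1521·10^-26 kg·m/s.
Apply E = pc: E = 9.450·10^-18 J.
So E ≈ 9.45·10^-18 J.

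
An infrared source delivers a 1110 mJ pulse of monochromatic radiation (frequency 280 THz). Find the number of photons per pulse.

Per-photon energy: E = 1.855e-19 J (from frequency = 280 THz).
N = E_total / E_photon = 1.11 J / 1.855e-19 J = 5.98e18.

5.98e18 photons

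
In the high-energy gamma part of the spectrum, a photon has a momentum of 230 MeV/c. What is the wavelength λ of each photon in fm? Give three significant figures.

Take h = 6.62607015e-34 J·s, c = 2.99792458e8 m/s, 1 eV = 1.602176634e-19 J.
Convert to SI: p = 230 MeV/c = 1.2292e-19 kg·m/s.
For a photon λ = h/p, so λ = 5.391e-15 m.
Converting to fm: λ = 5.391 fm ≈ 5.39 fm.

5.39 fm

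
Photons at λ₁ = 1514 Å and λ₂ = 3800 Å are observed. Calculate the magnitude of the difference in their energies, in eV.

4.93 eV

Using E = hc/λ: E₁ = 1.3121·10^-18 J, E₂ = 5.2275·10^-19 J.
|ΔE| = |1.3121·10^-18 − 5.2275·10^-19| = 7.89·10^-19 J = 4.93 eV.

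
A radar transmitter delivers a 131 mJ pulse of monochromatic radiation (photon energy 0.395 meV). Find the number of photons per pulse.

2.07e21 photons

Per-photon energy: E = 6.329e-23 J (from energy = 0.395 meV).
N = E_total / E_photon = 0.131 J / 6.329e-23 J = 2.07e21.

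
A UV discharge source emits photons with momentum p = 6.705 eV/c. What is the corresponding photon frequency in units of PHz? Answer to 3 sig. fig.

(h = 6.62607015 × 10^-34 J·s, c = 2.99792458 × 10^8 m/s, 1 eV = 1.602176634 × 10^-19 J.)
Convert to SI: p = 6.705 eV/c = 3.5833 × 10^-27 kg·m/s.
The photon relation is f = pc/h, giving f = 1.621 × 10^15 Hz.
Converting to PHz: f = 1.621 PHz ≈ 1.62 PHz.

1.62 PHz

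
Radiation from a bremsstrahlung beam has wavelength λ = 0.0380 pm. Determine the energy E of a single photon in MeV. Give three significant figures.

Take h = 6.62607015e-34 J·s, c = 2.99792458e8 m/s, 1 eV = 1.602176634e-19 J.
In SI units: λ = 0.0380 pm = 3.80e-14 m.
Apply E = hc/λ: E = 5.227e-12 J.
Converting to MeV: E = 32.63 MeV ≈ 32.6 MeV.

32.6 MeV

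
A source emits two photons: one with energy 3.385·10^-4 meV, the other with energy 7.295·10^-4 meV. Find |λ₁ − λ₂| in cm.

Using λ = hc/E: λ₁ = 3.6628 m, λ₂ = 1.6996 m.
|Δλ| = |3.6628 − 1.6996| = 1.96 m = 196 cm.

196 cm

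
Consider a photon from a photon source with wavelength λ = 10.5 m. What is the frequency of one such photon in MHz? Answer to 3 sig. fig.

28.6 MHz

Since f = c/λ for a photon, f = 2.855e7 Hz.
Converting to MHz: f = 28.55 MHz ≈ 28.6 MHz.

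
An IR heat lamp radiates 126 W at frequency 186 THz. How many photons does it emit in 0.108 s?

Total energy: E_total = P·t = 126 × 0.108 = 13.61 J.
Per-photon energy: E = 1.232e-19 J.
N = E_total / E_photon = 1.10e20.

1.10e20 photons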